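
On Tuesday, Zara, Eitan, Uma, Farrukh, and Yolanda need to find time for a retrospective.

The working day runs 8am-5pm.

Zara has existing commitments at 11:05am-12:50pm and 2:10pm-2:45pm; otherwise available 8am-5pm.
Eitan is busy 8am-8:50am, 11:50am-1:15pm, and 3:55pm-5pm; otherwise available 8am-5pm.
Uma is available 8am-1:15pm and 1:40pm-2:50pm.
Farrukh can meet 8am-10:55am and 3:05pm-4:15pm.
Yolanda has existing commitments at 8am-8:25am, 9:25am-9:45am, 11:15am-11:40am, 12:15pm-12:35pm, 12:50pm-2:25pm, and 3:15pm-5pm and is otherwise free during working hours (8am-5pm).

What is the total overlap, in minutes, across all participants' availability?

105 minutes

Zara free within 08:00–17:00: 08:00–11:05, 12:50–14:10, 14:45–17:00.
Eitan free within 08:00–17:00: 08:50–11:50, 13:15–15:55.
Yolanda free within 08:00–17:00: 08:25–09:25, 09:45–11:15, 11:40–12:15, 12:35–12:50, 14:25–15:15.
Zara ∩ Eitan: 08:50–11:05, 13:15–14:10, 14:45–15:55.
Zara ∩ Eitan ∩ Uma: 08:50–11:05, 13:40–14:10, 14:45–14:50.
Zara ∩ Eitan ∩ Uma ∩ Farrukh: 08:50–10:55.
Zara ∩ Eitan ∩ Uma ∩ Farrukh ∩ Yolanda: 08:50–09:25, 09:45–10:55.
Total common minutes: 35 + 70 = 105.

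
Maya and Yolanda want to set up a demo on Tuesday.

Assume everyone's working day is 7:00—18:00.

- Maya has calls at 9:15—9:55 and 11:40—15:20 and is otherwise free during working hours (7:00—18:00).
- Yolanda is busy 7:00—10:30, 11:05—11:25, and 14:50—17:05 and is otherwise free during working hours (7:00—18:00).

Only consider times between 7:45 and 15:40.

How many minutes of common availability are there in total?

50 minutes

Maya free within 07:00–18:00: 07:00–09:15, 09:55–11:40, 15:20–18:00.
Yolanda free within 07:00–18:00: 10:30–11:05, 11:25–14:50, 17:05–18:00.
Maya ∩ Yolanda: 10:30–11:05, 11:25–11:40, 17:05–18:00.
Restricted to 07:45–15:40: 10:30–11:05, 11:25–11:40.
Total common minutes: 35 + 15 = 50.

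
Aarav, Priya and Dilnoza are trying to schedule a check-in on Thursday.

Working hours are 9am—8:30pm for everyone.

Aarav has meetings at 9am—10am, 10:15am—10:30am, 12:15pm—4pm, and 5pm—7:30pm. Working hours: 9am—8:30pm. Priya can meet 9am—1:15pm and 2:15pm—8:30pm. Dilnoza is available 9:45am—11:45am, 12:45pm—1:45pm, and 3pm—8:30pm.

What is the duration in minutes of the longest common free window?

Aarav free within 09:00–20:30: 10:00–10:15, 10:30–12:15, 16:00–17:00, 19:30–20:30.
Aarav ∩ Priya: 10:00–10:15, 10:30–12:15, 16:00–17:00, 19:30–20:30.
Aarav ∩ Priya ∩ Dilnoza: 10:00–10:15, 10:30–11:45, 16:00–17:00, 19:30–20:30.
Common window lengths: 15, 75, 60, 60 min; longest is 75.

75 minutes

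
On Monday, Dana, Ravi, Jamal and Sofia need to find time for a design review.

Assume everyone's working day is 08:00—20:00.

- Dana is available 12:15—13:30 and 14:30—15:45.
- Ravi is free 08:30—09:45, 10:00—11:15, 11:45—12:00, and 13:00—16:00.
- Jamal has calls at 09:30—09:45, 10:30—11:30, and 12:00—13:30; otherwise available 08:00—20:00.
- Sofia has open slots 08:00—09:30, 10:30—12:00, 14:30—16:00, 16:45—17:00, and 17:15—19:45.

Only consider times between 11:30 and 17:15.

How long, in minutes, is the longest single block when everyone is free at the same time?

Jamal free within 08:00–20:00: 08:00–09:30, 09:45–10:30, 11:30–12:00, 13:30–20:00.
Dana ∩ Ravi: 13:00–13:30, 14:30–15:45.
Dana ∩ Ravi ∩ Jamal: 14:30–15:45.
Dana ∩ Ravi ∩ Jamal ∩ Sofia: 14:30–15:45.
Restricted to 11:30–17:15: 14:30–15:45.
Single common window of 75 minutes.

75 minutes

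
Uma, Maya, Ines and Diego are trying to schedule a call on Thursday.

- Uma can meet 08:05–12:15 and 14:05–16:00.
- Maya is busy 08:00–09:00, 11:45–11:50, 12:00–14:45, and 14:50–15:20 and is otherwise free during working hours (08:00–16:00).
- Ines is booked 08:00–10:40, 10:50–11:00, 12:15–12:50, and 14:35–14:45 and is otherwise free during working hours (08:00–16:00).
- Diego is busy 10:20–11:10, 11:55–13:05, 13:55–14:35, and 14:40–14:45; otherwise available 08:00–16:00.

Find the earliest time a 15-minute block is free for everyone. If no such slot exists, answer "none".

Maya free within 08:00–16:00: 09:00–11:45, 11:50–12:00, 14:45–14:50, 15:20–16:00.
Ines free within 08:00–16:00: 10:40–10:50, 11:00–12:15, 12:50–14:35, 14:45–16:00.
Diego free within 08:00–16:00: 08:00–10:20, 11:10–11:55, 13:05–13:55, 14:35–14:40, 14:45–16:00.
Uma ∩ Maya: 09:00–11:45, 11:50–12:00, 14:45–14:50, 15:20–16:00.
Uma ∩ Maya ∩ Ines: 10:40–10:50, 11:00–11:45, 11:50–12:00, 14:45–14:50, 15:20–16:00.
Uma ∩ Maya ∩ Ines ∩ Diego: 11:10–11:45, 11:50–11:55, 14:45–14:50, 15:20–16:00.
Windows ≥ 15 min: 11:10–11:45, 15:20–16:00.
Earliest such window starts at 11:10.

11:10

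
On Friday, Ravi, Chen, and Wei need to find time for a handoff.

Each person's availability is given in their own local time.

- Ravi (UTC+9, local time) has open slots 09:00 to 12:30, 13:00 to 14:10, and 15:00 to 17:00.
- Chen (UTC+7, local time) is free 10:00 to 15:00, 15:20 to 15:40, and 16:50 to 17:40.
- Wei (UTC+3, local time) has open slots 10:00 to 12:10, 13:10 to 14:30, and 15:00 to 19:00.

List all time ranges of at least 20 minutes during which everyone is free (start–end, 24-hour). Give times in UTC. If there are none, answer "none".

Ravi → UTC: 00:00–03:30, 04:00–05:10, 06:00–08:00.
Chen → UTC: 03:00–08:00, 08:20–08:40, 09:50–10:40.
Wei → UTC: 07:00–09:10, 10:10–11:30, 12:00–16:00.
Ravi ∩ Chen: 03:00–03:30, 04:00–05:10, 06:00–08:00.
Ravi ∩ Chen ∩ Wei: 07:00–08:00.
Windows ≥ 20 min: 07:00–08:00.

07:00–08:00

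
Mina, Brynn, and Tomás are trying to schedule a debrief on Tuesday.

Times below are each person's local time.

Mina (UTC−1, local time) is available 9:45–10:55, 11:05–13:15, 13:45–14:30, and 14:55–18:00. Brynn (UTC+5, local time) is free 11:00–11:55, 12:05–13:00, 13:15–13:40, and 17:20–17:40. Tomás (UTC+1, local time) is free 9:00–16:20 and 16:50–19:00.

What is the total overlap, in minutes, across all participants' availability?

20 minutes

Mina → UTC: 10:45–11:55, 12:05–14:15, 14:45–15:30, 15:55–19:00.
Brynn → UTC: 06:00–06:55, 07:05–08:00, 08:15–08:40, 12:20–12:40.
Tomás → UTC: 08:00–15:20, 15:50–18:00.
Mina ∩ Brynn: 12:20–12:40.
Mina ∩ Brynn ∩ Tomás: 12:20–12:40.
Total common minutes: 20.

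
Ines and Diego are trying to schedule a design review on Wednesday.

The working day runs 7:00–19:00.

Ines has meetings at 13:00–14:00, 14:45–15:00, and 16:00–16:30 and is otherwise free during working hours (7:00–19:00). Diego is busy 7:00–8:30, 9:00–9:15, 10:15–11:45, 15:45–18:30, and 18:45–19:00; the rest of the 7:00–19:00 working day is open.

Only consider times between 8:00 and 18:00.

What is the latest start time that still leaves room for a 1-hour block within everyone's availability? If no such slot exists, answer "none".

Ines free within 07:00–19:00: 07:00–13:00, 14:00–14:45, 15:00–16:00, 16:30–19:00.
Diego free within 07:00–19:00: 08:30–09:00, 09:15–10:15, 11:45–15:45, 18:30–18:45.
Ines ∩ Diego: 08:30–09:00, 09:15–10:15, 11:45–13:00, 14:00–14:45, 15:00–15:45, 18:30–18:45.
Restricted to 08:00–18:00: 08:30–09:00, 09:15–10:15, 11:45–13:00, 14:00–14:45, 15:00–15:45.
Windows ≥ 60 min: 09:15–10:15, 11:45–13:00.
Latest start in the last window 11:45–13:00 is 13:00 − 60 min = 12:00.

12:00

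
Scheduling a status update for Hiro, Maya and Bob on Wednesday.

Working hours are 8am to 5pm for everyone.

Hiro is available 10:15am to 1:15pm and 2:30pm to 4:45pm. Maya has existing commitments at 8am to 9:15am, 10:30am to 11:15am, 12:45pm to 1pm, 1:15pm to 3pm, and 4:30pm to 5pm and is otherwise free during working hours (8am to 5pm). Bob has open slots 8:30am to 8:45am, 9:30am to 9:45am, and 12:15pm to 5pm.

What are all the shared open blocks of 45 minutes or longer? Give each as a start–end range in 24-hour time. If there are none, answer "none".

15:00–16:30

Maya free within 08:00–17:00: 09:15–10:30, 11:15–12:45, 13:00–13:15, 15:00–16:30.
Hiro ∩ Maya: 10:15–10:30, 11:15–12:45, 13:00–13:15, 15:00–16:30.
Hiro ∩ Maya ∩ Bob: 12:15–12:45, 13:00–13:15, 15:00–16:30.
Windows ≥ 45 min: 15:00–16:30.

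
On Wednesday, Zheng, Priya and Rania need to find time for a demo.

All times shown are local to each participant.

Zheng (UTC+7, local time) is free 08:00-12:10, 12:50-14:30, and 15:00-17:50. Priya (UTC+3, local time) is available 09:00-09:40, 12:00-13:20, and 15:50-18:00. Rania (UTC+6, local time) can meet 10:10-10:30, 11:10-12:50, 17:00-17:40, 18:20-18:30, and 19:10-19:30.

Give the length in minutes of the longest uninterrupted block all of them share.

Zheng → UTC: 01:00–05:10, 05:50–07:30, 08:00–10:50.
Priya → UTC: 06:00–06:40, 09:00–10:20, 12:50–15:00.
Rania → UTC: 04:10–04:30, 05:10–06:50, 11:00–11:40, 12:20–12:30, 13:10–13:30.
Zheng ∩ Priya: 06:00–06:40, 09:00–10:20.
Zheng ∩ Priya ∩ Rania: 06:00–06:40.
Single common window of 40 minutes.

40 minutes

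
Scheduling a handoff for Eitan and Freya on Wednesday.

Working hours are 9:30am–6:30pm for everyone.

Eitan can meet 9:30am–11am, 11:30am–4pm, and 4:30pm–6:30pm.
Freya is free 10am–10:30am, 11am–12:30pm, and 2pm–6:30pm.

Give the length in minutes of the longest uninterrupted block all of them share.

120 minutes

Eitan ∩ Freya: 10:00–10:30, 11:30–12:30, 14:00–16:00, 16:30–18:30.
Common window lengths: 30, 60, 120, 120 min; longest is 120.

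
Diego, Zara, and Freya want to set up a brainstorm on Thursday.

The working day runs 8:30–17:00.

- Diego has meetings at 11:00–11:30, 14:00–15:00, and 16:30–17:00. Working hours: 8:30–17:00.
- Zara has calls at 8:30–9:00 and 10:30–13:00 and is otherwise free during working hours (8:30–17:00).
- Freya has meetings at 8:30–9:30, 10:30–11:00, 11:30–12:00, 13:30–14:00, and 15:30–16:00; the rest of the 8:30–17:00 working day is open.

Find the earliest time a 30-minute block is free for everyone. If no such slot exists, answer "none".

Diego free within 08:30–17:00: 08:30–11:00, 11:30–14:00, 15:00–16:30.
Zara free within 08:30–17:00: 09:00–10:30, 13:00–17:00.
Freya free within 08:30–17:00: 09:30–10:30, 11:00–11:30, 12:00–13:30, 14:00–15:30, 16:00–17:00.
Diego ∩ Zara: 09:00–10:30, 13:00–14:00, 15:00–16:30.
Diego ∩ Zara ∩ Freya: 09:30–10:30, 13:00–13:30, 15:00–15:30, 16:00–16:30.
Windows ≥ 30 min: 09:30–10:30, 13:00–13:30, 15:00–15:30, 16:00–16:30.
Earliest such window starts at 09:30.

09:30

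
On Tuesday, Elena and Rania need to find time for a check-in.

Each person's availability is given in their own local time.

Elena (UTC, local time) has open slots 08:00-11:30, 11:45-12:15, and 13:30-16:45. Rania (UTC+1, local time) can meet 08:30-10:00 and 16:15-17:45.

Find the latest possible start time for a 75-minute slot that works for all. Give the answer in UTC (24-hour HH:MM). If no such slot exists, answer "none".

15:30

Elena → UTC: 08:00–11:30, 11:45–12:15, 13:30–16:45.
Rania → UTC: 07:30–09:00, 15:15–16:45.
Elena ∩ Rania: 08:00–09:00, 15:15–16:45.
Windows ≥ 75 min: 15:15–16:45.
Latest start in the last window 15:15–16:45 is 16:45 − 75 min = 15:30.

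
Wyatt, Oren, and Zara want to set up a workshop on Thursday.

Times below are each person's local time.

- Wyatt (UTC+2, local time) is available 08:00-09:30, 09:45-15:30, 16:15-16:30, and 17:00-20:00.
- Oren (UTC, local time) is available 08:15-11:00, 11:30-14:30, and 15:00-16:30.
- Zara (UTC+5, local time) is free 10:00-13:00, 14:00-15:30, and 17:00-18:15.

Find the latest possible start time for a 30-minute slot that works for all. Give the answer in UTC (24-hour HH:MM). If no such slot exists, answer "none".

Wyatt → UTC: 06:00–07:30, 07:45–13:30, 14:15–14:30, 15:00–18:00.
Oren → UTC: 08:15–11:00, 11:30–14:30, 15:00–16:30.
Zara → UTC: 05:00–08:00, 09:00–10:30, 12:00–13:15.
Wyatt ∩ Oren: 08:15–11:00, 11:30–13:30, 14:15–14:30, 15:00–16:30.
Wyatt ∩ Oren ∩ Zara: 09:00–10:30, 12:00–13:15.
Windows ≥ 30 min: 09:00–10:30, 12:00–13:15.
Latest start in the last window 12:00–13:15 is 13:15 − 30 min = 12:45.

12:45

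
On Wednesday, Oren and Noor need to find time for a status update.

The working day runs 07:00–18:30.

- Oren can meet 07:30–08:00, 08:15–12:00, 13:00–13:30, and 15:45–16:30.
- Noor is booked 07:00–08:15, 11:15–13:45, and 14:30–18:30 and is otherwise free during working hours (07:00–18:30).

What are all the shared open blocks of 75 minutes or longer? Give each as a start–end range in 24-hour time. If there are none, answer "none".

Noor free within 07:00–18:30: 08:15–11:15, 13:45–14:30.
Oren ∩ Noor: 08:15–11:15.
Windows ≥ 75 min: 08:15–11:15.

08:15–11:15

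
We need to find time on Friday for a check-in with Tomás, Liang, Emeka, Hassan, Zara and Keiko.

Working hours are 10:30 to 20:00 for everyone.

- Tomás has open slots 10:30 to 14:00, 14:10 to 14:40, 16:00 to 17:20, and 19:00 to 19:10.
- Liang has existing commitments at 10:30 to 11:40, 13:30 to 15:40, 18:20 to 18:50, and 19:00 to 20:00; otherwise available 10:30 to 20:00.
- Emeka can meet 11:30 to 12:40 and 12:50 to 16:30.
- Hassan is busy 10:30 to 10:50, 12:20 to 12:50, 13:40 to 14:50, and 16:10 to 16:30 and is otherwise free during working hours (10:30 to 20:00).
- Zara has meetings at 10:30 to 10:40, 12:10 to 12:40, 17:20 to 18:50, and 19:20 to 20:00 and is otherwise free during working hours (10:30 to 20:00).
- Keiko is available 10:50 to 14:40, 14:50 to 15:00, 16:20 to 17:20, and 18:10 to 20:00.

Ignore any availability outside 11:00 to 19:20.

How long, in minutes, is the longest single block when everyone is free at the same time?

Liang free within 10:30–20:00: 11:40–13:30, 15:40–18:20, 18:50–19:00.
Hassan free within 10:30–20:00: 10:50–12:20, 12:50–13:40, 14:50–16:10, 16:30–20:00.
Zara free within 10:30–20:00: 10:40–12:10, 12:40–17:20, 18:50–19:20.
Tomás ∩ Liang: 11:40–13:30, 16:00–17:20.
Tomás ∩ Liang ∩ Emeka: 11:40–12:40, 12:50–13:30, 16:00–16:30.
Tomás ∩ Liang ∩ Emeka ∩ Hassan: 11:40–12:20, 12:50–13:30, 16:00–16:10.
Tomás ∩ Liang ∩ Emeka ∩ Hassan ∩ Zara: 11:40–12:10, 12:50–13:30, 16:00–16:10.
Tomás ∩ Liang ∩ Emeka ∩ Hassan ∩ Zara ∩ Keiko: 11:40–12:10, 12:50–13:30.
Restricted to 11:00–19:20: 11:40–12:10, 12:50–13:30.
Common window lengths: 30, 40 min; longest is 40.

40 minutes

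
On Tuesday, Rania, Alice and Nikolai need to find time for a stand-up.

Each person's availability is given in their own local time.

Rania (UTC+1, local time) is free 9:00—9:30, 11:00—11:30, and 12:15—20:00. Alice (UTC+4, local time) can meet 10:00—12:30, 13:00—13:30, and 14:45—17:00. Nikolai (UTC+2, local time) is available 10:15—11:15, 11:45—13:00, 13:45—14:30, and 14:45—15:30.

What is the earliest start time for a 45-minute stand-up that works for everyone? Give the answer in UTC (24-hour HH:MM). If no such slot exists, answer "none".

11:45

Rania → UTC: 08:00–08:30, 10:00–10:30, 11:15–19:00.
Alice → UTC: 06:00–08:30, 09:00–09:30, 10:45–13:00.
Nikolai → UTC: 08:15–09:15, 09:45–11:00, 11:45–12:30, 12:45–13:30.
Rania ∩ Alice: 08:00–08:30, 11:15–13:00.
Rania ∩ Alice ∩ Nikolai: 08:15–08:30, 11:45–12:30, 12:45–13:00.
Windows ≥ 45 min: 11:45–12:30.
Earliest such window starts at 11:45.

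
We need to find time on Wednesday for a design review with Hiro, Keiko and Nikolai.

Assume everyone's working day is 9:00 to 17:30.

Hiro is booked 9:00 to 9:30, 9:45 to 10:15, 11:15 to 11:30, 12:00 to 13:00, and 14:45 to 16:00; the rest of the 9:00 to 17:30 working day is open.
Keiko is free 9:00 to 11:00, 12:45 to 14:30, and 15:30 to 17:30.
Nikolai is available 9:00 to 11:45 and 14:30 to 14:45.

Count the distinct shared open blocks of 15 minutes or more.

2

Hiro free within 09:00–17:30: 09:30–09:45, 10:15–11:15, 11:30–12:00, 13:00–14:45, 16:00–17:30.
Hiro ∩ Keiko: 09:30–09:45, 10:15–11:00, 13:00–14:30, 16:00–17:30.
Hiro ∩ Keiko ∩ Nikolai: 09:30–09:45, 10:15–11:00.
Windows ≥ 15 min: 09:30–09:45, 10:15–11:00.
That's 2 windows.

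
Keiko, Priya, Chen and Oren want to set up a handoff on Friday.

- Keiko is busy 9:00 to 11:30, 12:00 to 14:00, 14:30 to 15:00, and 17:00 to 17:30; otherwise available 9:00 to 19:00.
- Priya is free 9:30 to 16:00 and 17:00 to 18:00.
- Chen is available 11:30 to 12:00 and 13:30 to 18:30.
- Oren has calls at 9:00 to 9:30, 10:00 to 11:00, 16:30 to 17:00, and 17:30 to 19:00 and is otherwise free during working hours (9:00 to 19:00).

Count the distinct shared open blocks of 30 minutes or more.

Keiko free within 09:00–19:00: 11:30–12:00, 14:00–14:30, 15:00–17:00, 17:30–19:00.
Oren free within 09:00–19:00: 09:30–10:00, 11:00–16:30, 17:00–17:30.
Keiko ∩ Priya: 11:30–12:00, 14:00–14:30, 15:00–16:00, 17:30–18:00.
Keiko ∩ Priya ∩ Chen: 11:30–12:00, 14:00–14:30, 15:00–16:00, 17:30–18:00.
Keiko ∩ Priya ∩ Chen ∩ Oren: 11:30–12:00, 14:00–14:30, 15:00–16:00.
Windows ≥ 30 min: 11:30–12:00, 14:00–14:30, 15:00–16:00.
That's 3 windows.

3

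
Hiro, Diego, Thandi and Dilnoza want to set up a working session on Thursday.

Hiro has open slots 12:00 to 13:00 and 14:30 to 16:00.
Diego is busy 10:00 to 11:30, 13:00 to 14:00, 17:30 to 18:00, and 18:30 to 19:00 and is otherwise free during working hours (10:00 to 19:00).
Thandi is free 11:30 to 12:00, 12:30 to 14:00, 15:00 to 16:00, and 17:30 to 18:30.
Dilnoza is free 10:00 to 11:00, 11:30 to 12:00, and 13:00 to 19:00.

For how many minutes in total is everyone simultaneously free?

60 minutes

Diego free within 10:00–19:00: 11:30–13:00, 14:00–17:30, 18:00–18:30.
Hiro ∩ Diego: 12:00–13:00, 14:30–16:00.
Hiro ∩ Diego ∩ Thandi: 12:30–13:00, 15:00–16:00.
Hiro ∩ Diego ∩ Thandi ∩ Dilnoza: 15:00–16:00.
Total common minutes: 60.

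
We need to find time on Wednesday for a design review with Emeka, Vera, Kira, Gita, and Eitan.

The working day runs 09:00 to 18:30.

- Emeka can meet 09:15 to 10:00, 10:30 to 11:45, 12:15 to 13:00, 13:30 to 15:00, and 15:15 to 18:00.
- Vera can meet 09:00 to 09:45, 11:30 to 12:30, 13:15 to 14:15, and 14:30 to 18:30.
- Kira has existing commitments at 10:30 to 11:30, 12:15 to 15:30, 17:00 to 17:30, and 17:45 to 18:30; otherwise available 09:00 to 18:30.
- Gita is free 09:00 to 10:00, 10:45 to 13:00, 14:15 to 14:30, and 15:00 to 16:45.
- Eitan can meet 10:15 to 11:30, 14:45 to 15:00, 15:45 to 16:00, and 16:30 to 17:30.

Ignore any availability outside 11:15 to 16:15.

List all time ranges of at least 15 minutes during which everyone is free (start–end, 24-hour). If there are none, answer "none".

15:45–16:00

Kira free within 09:00–18:30: 09:00–10:30, 11:30–12:15, 15:30–17:00, 17:30–17:45.
Emeka ∩ Vera: 09:15–09:45, 11:30–11:45, 12:15–12:30, 13:30–14:15, 14:30–15:00, 15:15–18:00.
Emeka ∩ Vera ∩ Kira: 09:15–09:45, 11:30–11:45, 15:30–17:00, 17:30–17:45.
Emeka ∩ Vera ∩ Kira ∩ Gita: 09:15–09:45, 11:30–11:45, 15:30–16:45.
Emeka ∩ Vera ∩ Kira ∩ Gita ∩ Eitan: 15:45–16:00, 16:30–16:45.
Restricted to 11:15–16:15: 15:45–16:00.
Windows ≥ 15 min: 15:45–16:00.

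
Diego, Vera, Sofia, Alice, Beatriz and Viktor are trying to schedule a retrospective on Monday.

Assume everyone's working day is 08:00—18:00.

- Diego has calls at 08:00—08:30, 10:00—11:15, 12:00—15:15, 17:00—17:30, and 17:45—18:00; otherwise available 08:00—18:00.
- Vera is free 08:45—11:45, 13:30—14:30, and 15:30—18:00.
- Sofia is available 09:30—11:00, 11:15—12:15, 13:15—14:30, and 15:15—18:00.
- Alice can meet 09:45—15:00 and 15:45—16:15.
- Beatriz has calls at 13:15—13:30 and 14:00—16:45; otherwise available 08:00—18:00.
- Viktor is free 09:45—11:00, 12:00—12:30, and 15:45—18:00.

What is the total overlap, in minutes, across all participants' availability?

Diego free within 08:00–18:00: 08:30–10:00, 11:15–12:00, 15:15–17:00, 17:30–17:45.
Beatriz free within 08:00–18:00: 08:00–13:15, 13:30–14:00, 16:45–18:00.
Diego ∩ Vera: 08:45–10:00, 11:15–11:45, 15:30–17:00, 17:30–17:45.
Diego ∩ Vera ∩ Sofia: 09:30–10:00, 11:15–11:45, 15:30–17:00, 17:30–17:45.
Diego ∩ Vera ∩ Sofia ∩ Alice: 09:45–10:00, 11:15–11:45, 15:45–16:15.
Diego ∩ Vera ∩ Sofia ∩ Alice ∩ Beatriz: 09:45–10:00, 11:15–11:45.
Diego ∩ Vera ∩ Sofia ∩ Alice ∩ Beatriz ∩ Viktor: 09:45–10:00.
Total common minutes: 15.

15 minutes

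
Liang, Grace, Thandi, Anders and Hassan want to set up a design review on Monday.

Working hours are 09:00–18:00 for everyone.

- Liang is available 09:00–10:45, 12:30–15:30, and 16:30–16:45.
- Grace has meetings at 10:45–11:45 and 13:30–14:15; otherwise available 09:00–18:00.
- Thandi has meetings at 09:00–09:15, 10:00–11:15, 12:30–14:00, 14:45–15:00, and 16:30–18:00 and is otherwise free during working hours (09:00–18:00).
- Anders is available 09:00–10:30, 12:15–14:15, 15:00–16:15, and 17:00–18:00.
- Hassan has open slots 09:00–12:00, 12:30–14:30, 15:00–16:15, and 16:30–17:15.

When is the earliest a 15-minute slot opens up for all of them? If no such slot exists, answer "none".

09:15

Grace free within 09:00–18:00: 09:00–10:45, 11:45–13:30, 14:15–18:00.
Thandi free within 09:00–18:00: 09:15–10:00, 11:15–12:30, 14:00–14:45, 15:00–16:30.
Liang ∩ Grace: 09:00–10:45, 12:30–13:30, 14:15–15:30, 16:30–16:45.
Liang ∩ Grace ∩ Thandi: 09:15–10:00, 14:15–14:45, 15:00–15:30.
Liang ∩ Grace ∩ Thandi ∩ Anders: 09:15–10:00, 15:00–15:30.
Liang ∩ Grace ∩ Thandi ∩ Anders ∩ Hassan: 09:15–10:00, 15:00–15:30.
Windows ≥ 15 min: 09:15–10:00, 15:00–15:30.
Earliest such window starts at 09:15.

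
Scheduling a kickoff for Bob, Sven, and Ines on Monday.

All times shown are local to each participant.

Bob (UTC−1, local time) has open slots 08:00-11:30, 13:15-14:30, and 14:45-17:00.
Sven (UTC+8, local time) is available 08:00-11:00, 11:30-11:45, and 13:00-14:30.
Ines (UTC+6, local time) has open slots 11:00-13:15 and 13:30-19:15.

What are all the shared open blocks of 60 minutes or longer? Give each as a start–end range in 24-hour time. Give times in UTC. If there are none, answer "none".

none

Bob → UTC: 09:00–12:30, 14:15–15:30, 15:45–18:00.
Sven → UTC: 00:00–03:00, 03:30–03:45, 05:00–06:30.
Ines → UTC: 05:00–07:15, 07:30–13:15.
Bob ∩ Sven: (none).
Bob ∩ Sven ∩ Ines: (none).
Windows ≥ 60 min: (none).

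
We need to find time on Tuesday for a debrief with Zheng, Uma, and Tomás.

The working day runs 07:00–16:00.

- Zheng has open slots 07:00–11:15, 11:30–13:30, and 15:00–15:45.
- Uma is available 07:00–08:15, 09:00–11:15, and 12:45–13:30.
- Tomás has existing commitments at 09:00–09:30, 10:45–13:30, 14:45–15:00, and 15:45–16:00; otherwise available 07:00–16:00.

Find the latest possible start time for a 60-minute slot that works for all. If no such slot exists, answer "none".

Tomás free within 07:00–16:00: 07:00–09:00, 09:30–10:45, 13:30–14:45, 15:00–15:45.
Zheng ∩ Uma: 07:00–08:15, 09:00–11:15, 12:45–13:30.
Zheng ∩ Uma ∩ Tomás: 07:00–08:15, 09:30–10:45.
Windows ≥ 60 min: 07:00–08:15, 09:30–10:45.
Latest start in the last window 09:30–10:45 is 10:45 − 60 min = 09:45.

09:45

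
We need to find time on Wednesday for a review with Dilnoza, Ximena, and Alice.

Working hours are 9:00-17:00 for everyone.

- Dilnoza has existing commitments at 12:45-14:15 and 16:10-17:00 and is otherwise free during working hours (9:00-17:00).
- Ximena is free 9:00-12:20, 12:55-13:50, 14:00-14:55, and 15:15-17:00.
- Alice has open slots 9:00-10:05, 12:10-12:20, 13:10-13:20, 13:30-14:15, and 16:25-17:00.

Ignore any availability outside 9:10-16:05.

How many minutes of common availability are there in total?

65 minutes

Dilnoza free within 09:00–17:00: 09:00–12:45, 14:15–16:10.
Dilnoza ∩ Ximena: 09:00–12:20, 14:15–14:55, 15:15–16:10.
Dilnoza ∩ Ximena ∩ Alice: 09:00–10:05, 12:10–12:20.
Restricted to 09:10–16:05: 09:10–10:05, 12:10–12:20.
Total common minutes: 55 + 10 = 65.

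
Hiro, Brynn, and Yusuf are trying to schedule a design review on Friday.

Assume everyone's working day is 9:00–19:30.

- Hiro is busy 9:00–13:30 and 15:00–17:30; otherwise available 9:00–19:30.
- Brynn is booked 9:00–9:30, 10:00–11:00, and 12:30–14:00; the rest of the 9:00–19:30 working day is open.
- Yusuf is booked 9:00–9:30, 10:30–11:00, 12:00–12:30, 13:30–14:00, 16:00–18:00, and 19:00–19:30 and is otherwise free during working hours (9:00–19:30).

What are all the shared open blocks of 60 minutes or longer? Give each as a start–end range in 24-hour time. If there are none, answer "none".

Hiro free within 09:00–19:30: 13:30–15:00, 17:30–19:30.
Brynn free within 09:00–19:30: 09:30–10:00, 11:00–12:30, 14:00–19:30.
Yusuf free within 09:00–19:30: 09:30–10:30, 11:00–12:00, 12:30–13:30, 14:00–16:00, 18:00–19:00.
Hiro ∩ Brynn: 14:00–15:00, 17:30–19:30.
Hiro ∩ Brynn ∩ Yusuf: 14:00–15:00, 18:00–19:00.
Windows ≥ 60 min: 14:00–15:00, 18:00–19:00.

14:00–15:00, 18:00–19:00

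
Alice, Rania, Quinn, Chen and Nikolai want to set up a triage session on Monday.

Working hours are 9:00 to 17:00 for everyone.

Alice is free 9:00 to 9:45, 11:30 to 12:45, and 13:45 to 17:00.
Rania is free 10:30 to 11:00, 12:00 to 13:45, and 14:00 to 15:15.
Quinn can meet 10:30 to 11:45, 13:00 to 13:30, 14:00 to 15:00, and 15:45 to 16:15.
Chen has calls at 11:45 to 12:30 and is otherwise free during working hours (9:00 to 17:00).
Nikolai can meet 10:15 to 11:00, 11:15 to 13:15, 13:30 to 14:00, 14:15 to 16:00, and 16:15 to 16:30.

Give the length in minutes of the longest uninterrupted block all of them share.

45 minutes

Chen free within 09:00–17:00: 09:00–11:45, 12:30–17:00.
Alice ∩ Rania: 12:00–12:45, 14:00–15:15.
Alice ∩ Rania ∩ Quinn: 14:00–15:00.
Alice ∩ Rania ∩ Quinn ∩ Chen: 14:00–15:00.
Alice ∩ Rania ∩ Quinn ∩ Chen ∩ Nikolai: 14:15–15:00.
Single common window of 45 minutes.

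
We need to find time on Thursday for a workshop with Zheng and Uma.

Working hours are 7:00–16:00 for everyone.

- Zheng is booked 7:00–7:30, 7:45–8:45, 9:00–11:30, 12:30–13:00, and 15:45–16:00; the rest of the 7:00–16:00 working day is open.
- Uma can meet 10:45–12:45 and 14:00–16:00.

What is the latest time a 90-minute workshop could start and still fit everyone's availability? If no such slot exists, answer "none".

Zheng free within 07:00–16:00: 07:30–07:45, 08:45–09:00, 11:30–12:30, 13:00–15:45.
Zheng ∩ Uma: 11:30–12:30, 14:00–15:45.
Windows ≥ 90 min: 14:00–15:45.
Latest start in the last window 14:00–15:45 is 15:45 − 90 min = 14:15.

14:15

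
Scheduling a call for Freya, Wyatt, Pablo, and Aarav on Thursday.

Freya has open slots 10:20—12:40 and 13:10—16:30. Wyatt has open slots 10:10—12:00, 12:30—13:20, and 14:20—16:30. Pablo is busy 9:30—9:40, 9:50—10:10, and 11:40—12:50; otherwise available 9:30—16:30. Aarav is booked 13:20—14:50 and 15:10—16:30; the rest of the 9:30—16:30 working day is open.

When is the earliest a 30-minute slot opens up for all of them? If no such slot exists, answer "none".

Pablo free within 09:30–16:30: 09:40–09:50, 10:10–11:40, 12:50–16:30.
Aarav free within 09:30–16:30: 09:30–13:20, 14:50–15:10.
Freya ∩ Wyatt: 10:20–12:00, 12:30–12:40, 13:10–13:20, 14:20–16:30.
Freya ∩ Wyatt ∩ Pablo: 10:20–11:40, 13:10–13:20, 14:20–16:30.
Freya ∩ Wyatt ∩ Pablo ∩ Aarav: 10:20–11:40, 13:10–13:20, 14:50–15:10.
Windows ≥ 30 min: 10:20–11:40.
Earliest such window starts at 10:20.

10:20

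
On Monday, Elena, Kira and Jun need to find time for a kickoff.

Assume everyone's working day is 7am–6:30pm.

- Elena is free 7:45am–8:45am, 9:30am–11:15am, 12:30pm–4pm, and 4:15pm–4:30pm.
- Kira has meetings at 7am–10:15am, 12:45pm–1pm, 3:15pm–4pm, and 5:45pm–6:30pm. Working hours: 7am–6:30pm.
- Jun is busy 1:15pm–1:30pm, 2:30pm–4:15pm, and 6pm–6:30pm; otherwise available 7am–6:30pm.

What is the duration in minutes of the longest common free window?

60 minutes

Kira free within 07:00–18:30: 10:15–12:45, 13:00–15:15, 16:00–17:45.
Jun free within 07:00–18:30: 07:00–13:15, 13:30–14:30, 16:15–18:00.
Elena ∩ Kira: 10:15–11:15, 12:30–12:45, 13:00–15:15, 16:15–16:30.
Elena ∩ Kira ∩ Jun: 10:15–11:15, 12:30–12:45, 13:00–13:15, 13:30–14:30, 16:15–16:30.
Common window lengths: 60, 15, 15, 60, 15 min; longest is 60.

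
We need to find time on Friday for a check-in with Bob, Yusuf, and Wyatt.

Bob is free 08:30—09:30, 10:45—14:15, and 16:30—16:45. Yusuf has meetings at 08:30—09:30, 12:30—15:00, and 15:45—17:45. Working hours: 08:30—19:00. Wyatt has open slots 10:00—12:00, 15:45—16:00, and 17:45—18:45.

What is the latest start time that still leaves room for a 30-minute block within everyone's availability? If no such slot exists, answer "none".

11:30

Yusuf free within 08:30–19:00: 09:30–12:30, 15:00–15:45, 17:45–19:00.
Bob ∩ Yusuf: 10:45–12:30.
Bob ∩ Yusuf ∩ Wyatt: 10:45–12:00.
Windows ≥ 30 min: 10:45–12:00.
Latest start in the last window 10:45–12:00 is 12:00 − 30 min = 11:30.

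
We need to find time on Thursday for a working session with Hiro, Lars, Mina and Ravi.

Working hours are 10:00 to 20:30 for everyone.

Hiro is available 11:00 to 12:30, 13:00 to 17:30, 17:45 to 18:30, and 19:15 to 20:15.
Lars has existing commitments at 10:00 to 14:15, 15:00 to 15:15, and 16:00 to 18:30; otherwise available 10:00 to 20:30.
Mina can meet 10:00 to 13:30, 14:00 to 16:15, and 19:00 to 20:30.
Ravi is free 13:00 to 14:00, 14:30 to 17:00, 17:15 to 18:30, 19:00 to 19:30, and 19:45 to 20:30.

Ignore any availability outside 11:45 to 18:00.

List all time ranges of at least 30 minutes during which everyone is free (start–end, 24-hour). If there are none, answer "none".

Lars free within 10:00–20:30: 14:15–15:00, 15:15–16:00, 18:30–20:30.
Hiro ∩ Lars: 14:15–15:00, 15:15–16:00, 19:15–20:15.
Hiro ∩ Lars ∩ Mina: 14:15–15:00, 15:15–16:00, 19:15–20:15.
Hiro ∩ Lars ∩ Mina ∩ Ravi: 14:30–15:00, 15:15–16:00, 19:15–19:30, 19:45–20:15.
Restricted to 11:45–18:00: 14:30–15:00, 15:15–16:00.
Windows ≥ 30 min: 14:30–15:00, 15:15–16:00.

14:30–15:00, 15:15–16:00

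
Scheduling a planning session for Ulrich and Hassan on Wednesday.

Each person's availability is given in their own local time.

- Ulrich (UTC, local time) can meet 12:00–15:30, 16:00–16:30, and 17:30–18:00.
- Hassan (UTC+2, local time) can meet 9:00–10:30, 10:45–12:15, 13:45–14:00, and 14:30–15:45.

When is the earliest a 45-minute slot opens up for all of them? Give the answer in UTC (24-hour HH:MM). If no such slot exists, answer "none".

12:30

Ulrich → UTC: 12:00–15:30, 16:00–16:30, 17:30–18:00.
Hassan → UTC: 07:00–08:30, 08:45–10:15, 11:45–12:00, 12:30–13:45.
Ulrich ∩ Hassan: 12:30–13:45.
Windows ≥ 45 min: 12:30–13:45.
Earliest such window starts at 12:30.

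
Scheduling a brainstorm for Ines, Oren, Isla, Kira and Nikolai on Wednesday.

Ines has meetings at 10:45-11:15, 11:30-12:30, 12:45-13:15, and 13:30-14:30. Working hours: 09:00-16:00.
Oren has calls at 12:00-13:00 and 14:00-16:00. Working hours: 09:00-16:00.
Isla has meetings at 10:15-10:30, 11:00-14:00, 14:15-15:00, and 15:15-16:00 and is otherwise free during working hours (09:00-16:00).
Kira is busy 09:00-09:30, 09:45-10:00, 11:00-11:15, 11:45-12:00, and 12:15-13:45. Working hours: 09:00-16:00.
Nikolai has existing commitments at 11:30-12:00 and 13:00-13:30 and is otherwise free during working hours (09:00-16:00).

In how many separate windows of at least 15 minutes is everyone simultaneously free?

Ines free within 09:00–16:00: 09:00–10:45, 11:15–11:30, 12:30–12:45, 13:15–13:30, 14:30–16:00.
Oren free within 09:00–16:00: 09:00–12:00, 13:00–14:00.
Isla free within 09:00–16:00: 09:00–10:15, 10:30–11:00, 14:00–14:15, 15:00–15:15.
Kira free within 09:00–16:00: 09:30–09:45, 10:00–11:00, 11:15–11:45, 12:00–12:15, 13:45–16:00.
Nikolai free within 09:00–16:00: 09:00–11:30, 12:00–13:00, 13:30–16:00.
Ines ∩ Oren: 09:00–10:45, 11:15–11:30, 13:15–13:30.
Ines ∩ Oren ∩ Isla: 09:00–10:15, 10:30–10:45.
Ines ∩ Oren ∩ Isla ∩ Kira: 09:30–09:45, 10:00–10:15, 10:30–10:45.
Ines ∩ Oren ∩ Isla ∩ Kira ∩ Nikolai: 09:30–09:45, 10:00–10:15, 10:30–10:45.
Windows ≥ 15 min: 09:30–09:45, 10:00–10:15, 10:30–10:45.
That's 3 windows.

3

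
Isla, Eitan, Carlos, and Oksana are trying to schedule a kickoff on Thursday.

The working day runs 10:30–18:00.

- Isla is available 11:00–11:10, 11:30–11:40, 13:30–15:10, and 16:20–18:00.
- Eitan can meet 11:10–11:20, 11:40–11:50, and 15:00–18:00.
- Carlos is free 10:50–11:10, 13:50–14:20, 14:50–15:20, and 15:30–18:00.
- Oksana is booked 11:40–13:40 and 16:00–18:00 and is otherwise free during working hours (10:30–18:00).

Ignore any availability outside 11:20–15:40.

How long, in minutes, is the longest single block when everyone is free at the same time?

Oksana free within 10:30–18:00: 10:30–11:40, 13:40–16:00.
Isla ∩ Eitan: 15:00–15:10, 16:20–18:00.
Isla ∩ Eitan ∩ Carlos: 15:00–15:10, 16:20–18:00.
Isla ∩ Eitan ∩ Carlos ∩ Oksana: 15:00–15:10.
Restricted to 11:20–15:40: 15:00–15:10.
Single common window of 10 minutes.

10 minutes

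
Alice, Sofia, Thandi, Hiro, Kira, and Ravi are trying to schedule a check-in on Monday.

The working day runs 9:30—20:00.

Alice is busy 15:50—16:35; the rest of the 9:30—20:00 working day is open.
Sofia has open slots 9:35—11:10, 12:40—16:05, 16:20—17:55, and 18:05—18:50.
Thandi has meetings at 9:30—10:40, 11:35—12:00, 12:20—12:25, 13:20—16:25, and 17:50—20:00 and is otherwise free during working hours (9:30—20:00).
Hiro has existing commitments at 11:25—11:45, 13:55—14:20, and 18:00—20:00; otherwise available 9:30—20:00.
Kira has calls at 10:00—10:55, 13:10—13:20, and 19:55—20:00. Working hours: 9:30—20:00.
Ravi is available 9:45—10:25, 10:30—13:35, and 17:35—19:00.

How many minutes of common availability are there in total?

60 minutes

Alice free within 09:30–20:00: 09:30–15:50, 16:35–20:00.
Thandi free within 09:30–20:00: 10:40–11:35, 12:00–12:20, 12:25–13:20, 16:25–17:50.
Hiro free within 09:30–20:00: 09:30–11:25, 11:45–13:55, 14:20–18:00.
Kira free within 09:30–20:00: 09:30–10:00, 10:55–13:10, 13:20–19:55.
Alice ∩ Sofia: 09:35–11:10, 12:40–15:50, 16:35–17:55, 18:05–18:50.
Alice ∩ Sofia ∩ Thandi: 10:40–11:10, 12:40–13:20, 16:35–17:50.
Alice ∩ Sofia ∩ Thandi ∩ Hiro: 10:40–11:10, 12:40–13:20, 16:35–17:50.
Alice ∩ Sofia ∩ Thandi ∩ Hiro ∩ Kira: 10:55–11:10, 12:40–13:10, 16:35–17:50.
Alice ∩ Sofia ∩ Thandi ∩ Hiro ∩ Kira ∩ Ravi: 10:55–11:10, 12:40–13:10, 17:35–17:50.
Total common minutes: 15 + 30 + 15 = 60.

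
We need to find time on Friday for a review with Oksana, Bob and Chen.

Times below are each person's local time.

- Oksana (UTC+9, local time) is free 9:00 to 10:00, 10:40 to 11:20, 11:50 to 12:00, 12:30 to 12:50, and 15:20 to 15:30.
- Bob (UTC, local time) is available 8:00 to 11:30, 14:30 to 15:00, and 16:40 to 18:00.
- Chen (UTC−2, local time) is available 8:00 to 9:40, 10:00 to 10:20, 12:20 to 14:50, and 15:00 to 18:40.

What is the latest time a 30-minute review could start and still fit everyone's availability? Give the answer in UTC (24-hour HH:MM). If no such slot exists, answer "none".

none

Oksana → UTC: 00:00–01:00, 01:40–02:20, 02:50–03:00, 03:30–03:50, 06:20–06:30.
Bob → UTC: 08:00–11:30, 14:30–15:00, 16:40–18:00.
Chen → UTC: 10:00–11:40, 12:00–12:20, 14:20–16:50, 17:00–20:40.
Oksana ∩ Bob: (none).
Oksana ∩ Bob ∩ Chen: (none).
Windows ≥ 30 min: (none).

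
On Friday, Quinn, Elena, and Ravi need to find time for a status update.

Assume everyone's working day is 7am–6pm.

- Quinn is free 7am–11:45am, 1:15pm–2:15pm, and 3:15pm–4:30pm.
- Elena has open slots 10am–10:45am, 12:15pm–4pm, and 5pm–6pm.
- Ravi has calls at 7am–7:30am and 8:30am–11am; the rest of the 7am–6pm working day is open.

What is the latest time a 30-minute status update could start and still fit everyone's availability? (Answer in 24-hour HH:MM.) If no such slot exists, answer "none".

15:30

Ravi free within 07:00–18:00: 07:30–08:30, 11:00–18:00.
Quinn ∩ Elena: 10:00–10:45, 13:15–14:15, 15:15–16:00.
Quinn ∩ Elena ∩ Ravi: 13:15–14:15, 15:15–16:00.
Windows ≥ 30 min: 13:15–14:15, 15:15–16:00.
Latest start in the last window 15:15–16:00 is 16:00 − 30 min = 15:30.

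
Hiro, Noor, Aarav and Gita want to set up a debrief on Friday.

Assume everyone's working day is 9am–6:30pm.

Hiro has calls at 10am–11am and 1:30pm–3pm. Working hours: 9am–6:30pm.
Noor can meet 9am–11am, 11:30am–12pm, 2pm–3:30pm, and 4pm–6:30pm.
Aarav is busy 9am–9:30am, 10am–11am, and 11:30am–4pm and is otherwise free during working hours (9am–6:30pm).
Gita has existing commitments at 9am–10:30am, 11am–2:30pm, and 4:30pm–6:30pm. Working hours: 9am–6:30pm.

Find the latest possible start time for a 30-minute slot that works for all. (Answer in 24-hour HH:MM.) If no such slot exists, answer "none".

16:00

Hiro free within 09:00–18:30: 09:00–10:00, 11:00–13:30, 15:00–18:30.
Aarav free within 09:00–18:30: 09:30–10:00, 11:00–11:30, 16:00–18:30.
Gita free within 09:00–18:30: 10:30–11:00, 14:30–16:30.
Hiro ∩ Noor: 09:00–10:00, 11:30–12:00, 15:00–15:30, 16:00–18:30.
Hiro ∩ Noor ∩ Aarav: 09:30–10:00, 16:00–18:30.
Hiro ∩ Noor ∩ Aarav ∩ Gita: 16:00–16:30.
Windows ≥ 30 min: 16:00–16:30.
Latest start in the last window 16:00–16:30 is 16:30 − 30 min = 16:00.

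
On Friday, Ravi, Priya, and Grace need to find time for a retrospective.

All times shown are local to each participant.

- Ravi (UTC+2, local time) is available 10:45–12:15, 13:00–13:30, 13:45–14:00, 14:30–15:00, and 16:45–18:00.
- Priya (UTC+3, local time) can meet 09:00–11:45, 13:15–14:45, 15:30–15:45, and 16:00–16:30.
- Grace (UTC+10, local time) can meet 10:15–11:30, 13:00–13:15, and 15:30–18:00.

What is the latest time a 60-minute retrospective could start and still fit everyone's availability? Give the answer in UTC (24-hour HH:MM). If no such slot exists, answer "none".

Ravi → UTC: 08:45–10:15, 11:00–11:30, 11:45–12:00, 12:30–13:00, 14:45–16:00.
Priya → UTC: 06:00–08:45, 10:15–11:45, 12:30–12:45, 13:00–13:30.
Grace → UTC: 00:15–01:30, 03:00–03:15, 05:30–08:00.
Ravi ∩ Priya: 11:00–11:30, 12:30–12:45.
Ravi ∩ Priya ∩ Grace: (none).
Windows ≥ 60 min: (none).

none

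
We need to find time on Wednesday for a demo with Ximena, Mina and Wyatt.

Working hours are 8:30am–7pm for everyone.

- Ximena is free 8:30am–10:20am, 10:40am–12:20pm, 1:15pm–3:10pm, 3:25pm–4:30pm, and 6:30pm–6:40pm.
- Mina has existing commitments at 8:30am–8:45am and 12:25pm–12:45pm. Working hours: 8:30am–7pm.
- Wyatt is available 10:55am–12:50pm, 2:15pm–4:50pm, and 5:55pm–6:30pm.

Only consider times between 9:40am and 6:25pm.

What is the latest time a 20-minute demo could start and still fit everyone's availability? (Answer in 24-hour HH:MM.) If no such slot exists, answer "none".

Mina free within 08:30–19:00: 08:45–12:25, 12:45–19:00.
Ximena ∩ Mina: 08:45–10:20, 10:40–12:20, 13:15–15:10, 15:25–16:30, 18:30–18:40.
Ximena ∩ Mina ∩ Wyatt: 10:55–12:20, 14:15–15:10, 15:25–16:30.
Restricted to 09:40–18:25: 10:55–12:20, 14:15–15:10, 15:25–16:30.
Windows ≥ 20 min: 10:55–12:20, 14:15–15:10, 15:25–16:30.
Latest start in the last window 15:25–16:30 is 16:30 − 20 min = 16:10.

16:10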